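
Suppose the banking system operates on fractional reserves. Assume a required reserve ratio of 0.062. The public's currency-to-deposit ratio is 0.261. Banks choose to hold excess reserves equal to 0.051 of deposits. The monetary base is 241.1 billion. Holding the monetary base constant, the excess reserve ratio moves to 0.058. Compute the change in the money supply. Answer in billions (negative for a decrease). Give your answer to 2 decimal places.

-14.94 billion

Initially m₁ = (1 + 0.261) / (0.062 + 0.051 + 0.261) ≈ 3.371658, so M₁ = 3.371658 × 241.1 ≈ 812.9067 billion.
After the change m₂ = (1 + 0.261) / (0.062 + 0.058 + 0.261) ≈ 3.309711, so M₂ = 3.309711 × 241.1 ≈ 797.9713 billion.
ΔM = M₂ − M₁ = 797.9713 − 812.9067 = -14.9354 billion.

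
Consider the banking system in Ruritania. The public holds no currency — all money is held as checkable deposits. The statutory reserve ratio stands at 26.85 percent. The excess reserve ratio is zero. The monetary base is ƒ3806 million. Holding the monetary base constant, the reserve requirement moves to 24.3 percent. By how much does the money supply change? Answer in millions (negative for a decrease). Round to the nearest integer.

ƒ1488 million

Initially m₁ = 1 / (0.2685) ≈ 3.72439, so M₁ = 3.72439 × 3806 ≈ 14175.0283 million.
After the change m₂ = 1 / (0.243) ≈ 4.11523, so M₂ = 4.11523 × 3806 ≈ 15662.5654 million.
ΔM = M₂ − M₁ = 15662.5654 − 14175.0283 = 1487.5371 million.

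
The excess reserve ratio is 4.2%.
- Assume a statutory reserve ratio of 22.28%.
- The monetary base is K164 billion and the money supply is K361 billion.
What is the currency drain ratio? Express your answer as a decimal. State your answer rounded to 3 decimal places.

0.347

Using m = M/MB = 361/164 ≈ 2.201220. From m = (1 + c)/(c + rr + e), rearranging gives 1 + c = m·(c + rr + e), so c·(1 − m) = m·(rr + e) − 1.
Hence c = [m·(rr + e) − 1]/(1 − m) = [2.201220 × (0.2228 + 0.042) − 1] / (1 − 2.201220) ≈ 0.347244.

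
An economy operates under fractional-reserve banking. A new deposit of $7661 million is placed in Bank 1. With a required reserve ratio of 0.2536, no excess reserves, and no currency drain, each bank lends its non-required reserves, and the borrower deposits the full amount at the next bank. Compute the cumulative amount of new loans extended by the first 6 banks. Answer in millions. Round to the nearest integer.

$18649 million

Bank i lends (1 − rr)^i of the original deposit: Bank 1 lends 7661·0.7464 = 5718.1704, Bank 2 lends 7661·0.7464² ≈ 4268.0424, and so on.
Summing a geometric series: total = 7661·[0.7464·(1 − 0.7464^6) / (1 − 0.7464)] ≈ 18649.1306 million.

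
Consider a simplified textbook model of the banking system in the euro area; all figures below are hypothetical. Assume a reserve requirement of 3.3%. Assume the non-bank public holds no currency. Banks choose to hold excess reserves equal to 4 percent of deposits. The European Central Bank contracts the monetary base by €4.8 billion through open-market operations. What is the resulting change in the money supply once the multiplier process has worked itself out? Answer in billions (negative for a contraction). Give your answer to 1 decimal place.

-65.8 billion

The money multiplier is m = 1 / (rr + e) = 1 / (0.033 + 0.04) ≈ 13.6986.
The sale removes 4.8 billion of base, so ΔM = m × ΔMB = 13.6986 × (−4.8) ≈ -65.7533 billion.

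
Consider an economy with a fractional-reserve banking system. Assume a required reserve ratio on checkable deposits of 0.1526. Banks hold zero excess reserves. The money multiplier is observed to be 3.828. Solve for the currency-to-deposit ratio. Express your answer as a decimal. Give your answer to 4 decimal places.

Using m = 3.828. From m = (1 + c)/(c + rr + e), rearranging gives 1 + c = m·(c + rr + e), so c·(1 − m) = m·(rr + e) − 1.
Hence c = [m·(rr + e) − 1]/(1 − m) = [3.828 × (0.1526 + 0) − 1] / (1 − 3.828) ≈ 0.147046.

0.1470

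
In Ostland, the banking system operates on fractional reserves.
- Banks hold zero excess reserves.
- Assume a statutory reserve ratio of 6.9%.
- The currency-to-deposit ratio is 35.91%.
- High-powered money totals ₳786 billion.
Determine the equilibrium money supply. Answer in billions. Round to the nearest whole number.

The money multiplier is m = (1 + c) / (rr + c) = (1 + 0.3591) / (0.069 + 0.3591) ≈ 3.1747.
So M = m × MB = 3.1747 × 786 = 2495.3142 billion.

₳2495 billion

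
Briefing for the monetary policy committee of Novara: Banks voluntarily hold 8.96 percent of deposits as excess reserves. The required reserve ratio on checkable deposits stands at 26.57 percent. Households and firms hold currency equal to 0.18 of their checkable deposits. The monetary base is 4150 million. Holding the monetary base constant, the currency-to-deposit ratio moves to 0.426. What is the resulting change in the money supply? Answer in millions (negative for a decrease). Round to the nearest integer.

-1574 million

Initially m₁ = (1 + 0.18) / (0.2657 + 0.0896 + 0.18) ≈ 2.20437, so M₁ = 2.20437 × 4150 = 9148.1355 million.
After the change m₂ = (1 + 0.426) / (0.2657 + 0.0896 + 0.426) ≈ 1.82516, so M₂ = 1.82516 × 4150 = 7574.414 million.
ΔM = M₂ − M₁ = 7574.414 − 9148.1355 = -1573.7215 million.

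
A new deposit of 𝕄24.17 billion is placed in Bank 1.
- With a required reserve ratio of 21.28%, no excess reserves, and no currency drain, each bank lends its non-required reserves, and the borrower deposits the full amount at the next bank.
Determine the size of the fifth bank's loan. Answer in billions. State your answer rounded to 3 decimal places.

Each bank lends a fraction (1 − rr) = 0.7872 of the deposit it receives, so Bank 5 receives 24.17·0.7872^4 and lends 24.17·0.7872^5 ≈ 7.3064 billion.

𝕄7.306 billion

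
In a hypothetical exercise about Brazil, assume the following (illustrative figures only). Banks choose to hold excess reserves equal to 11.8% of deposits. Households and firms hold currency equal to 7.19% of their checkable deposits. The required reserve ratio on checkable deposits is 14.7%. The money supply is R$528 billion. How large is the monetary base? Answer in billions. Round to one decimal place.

The money multiplier is m = (1 + c) / (rr + e + c) = (1 + 0.0719) / (0.147 + 0.118 + 0.0719) ≈ 3.18166.
MB = M / m = 528 / 3.18166 ≈ 165.9511 billion.

R$166.0 billion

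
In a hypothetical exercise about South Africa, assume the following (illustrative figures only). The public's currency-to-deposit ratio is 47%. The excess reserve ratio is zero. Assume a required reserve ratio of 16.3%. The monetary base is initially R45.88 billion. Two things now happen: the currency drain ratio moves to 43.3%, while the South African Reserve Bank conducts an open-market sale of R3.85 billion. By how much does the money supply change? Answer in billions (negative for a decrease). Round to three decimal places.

Before: m₁ = (1 + 0.47) / (0.163 + 0.47) ≈ 2.322275, MB₁ = 45.88, so M₁ = 2.322275 × 45.88 ≈ 106.546 billion.
After: m₂ = (1 + 0.433) / (0.163 + 0.433) ≈ 2.404362, MB₂ = 45.88 − 3.85 = 42.03, so M₂ = 2.404362 × 42.03 ≈ 101.0553 billion.
ΔM = M₂ − M₁ = 101.0553 − 106.546 = -5.4907 billion.

-5.491 billion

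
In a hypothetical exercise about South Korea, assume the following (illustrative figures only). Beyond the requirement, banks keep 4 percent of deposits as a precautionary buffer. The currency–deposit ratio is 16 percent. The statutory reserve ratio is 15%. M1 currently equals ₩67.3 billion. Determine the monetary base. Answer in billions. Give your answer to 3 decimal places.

The money multiplier is m = (1 + c) / (rr + e + c) = (1 + 0.16) / (0.15 + 0.04 + 0.16) ≈ 3.314286.
MB = M / m = 67.3 / 3.314286 ≈ 20.306 billion.

₩20.306 billion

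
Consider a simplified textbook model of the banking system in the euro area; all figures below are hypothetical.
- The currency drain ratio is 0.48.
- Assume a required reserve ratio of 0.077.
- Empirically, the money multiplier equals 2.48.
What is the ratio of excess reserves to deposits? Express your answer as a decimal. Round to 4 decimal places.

0.0398

Using m = 2.48. Since m = (1 + c)/(c + rr + e), the denominator satisfies c + rr + e = (1 + c)/m = (1 + 0.48) / 2.48 ≈ 0.596774.
With c = 0.48 and rr = 0.077, the ratio of excess reserves to deposits is 0.596774 − 0.48 − 0.077 = 0.039774.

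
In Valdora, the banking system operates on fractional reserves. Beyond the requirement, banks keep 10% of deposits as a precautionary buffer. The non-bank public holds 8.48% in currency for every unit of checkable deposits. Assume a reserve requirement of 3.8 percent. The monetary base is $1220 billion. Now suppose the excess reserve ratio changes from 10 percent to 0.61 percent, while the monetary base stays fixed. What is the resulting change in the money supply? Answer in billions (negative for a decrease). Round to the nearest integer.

$4327 billion

Initially m₁ = (1 + 0.0848) / (0.038 + 0.1 + 0.0848) ≈ 4.86894, so M₁ = 4.86894 × 1220 = 5940.1068 billion.
After the change m₂ = (1 + 0.0848) / (0.038 + 0.0061 + 0.0848) ≈ 8.41583, so M₂ = 8.41583 × 1220 = 10267.3126 billion.
ΔM = M₂ − M₁ = 10267.3126 − 5940.1068 = 4327.2058 billion.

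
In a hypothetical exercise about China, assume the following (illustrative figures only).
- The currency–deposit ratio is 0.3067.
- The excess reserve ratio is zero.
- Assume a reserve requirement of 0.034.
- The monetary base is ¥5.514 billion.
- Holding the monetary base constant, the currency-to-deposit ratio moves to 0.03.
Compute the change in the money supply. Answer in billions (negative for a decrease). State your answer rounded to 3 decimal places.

¥67.593 billion

Initially m₁ = (1 + 0.3067) / (0.034 + 0.3067) ≈ 3.83534, so M₁ = 3.83534 × 5.514 ≈ 21.1481 billion.
After the change m₂ = (1 + 0.03) / (0.034 + 0.03) = 16.09375, so M₂ = 16.09375 × 5.514 ≈ 88.7409 billion.
ΔM = M₂ − M₁ = 88.7409 − 21.1481 = 67.5928 billion.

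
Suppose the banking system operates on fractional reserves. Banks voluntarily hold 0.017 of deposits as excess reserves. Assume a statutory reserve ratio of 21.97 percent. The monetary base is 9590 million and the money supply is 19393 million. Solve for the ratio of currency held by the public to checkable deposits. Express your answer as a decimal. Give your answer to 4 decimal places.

Using m = M/MB = 19393/9590 ≈ 2.022211. From m = (1 + c)/(c + rr + e), rearranging gives 1 + c = m·(c + rr + e), so c·(1 − m) = m·(rr + e) − 1.
Hence c = [m·(rr + e) − 1]/(1 − m) = [2.022211 × (0.2197 + 0.017) − 1] / (1 − 2.022211) ≈ 0.510015.

0.5100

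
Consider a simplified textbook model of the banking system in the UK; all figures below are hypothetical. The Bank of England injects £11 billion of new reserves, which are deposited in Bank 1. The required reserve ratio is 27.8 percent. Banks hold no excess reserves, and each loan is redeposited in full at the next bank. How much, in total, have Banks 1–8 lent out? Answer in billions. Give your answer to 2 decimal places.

Bank i lends (1 − rr)^i of the original deposit: Bank 1 lends 11·0.7220 = 7.9420, Bank 2 lends 11·0.7220² ≈ 5.7341, and so on.
Summing a geometric series: total = 11·[0.7220·(1 − 0.7220^8) / (1 − 0.7220)] ≈ 26.4588 billion.

£26.46 billion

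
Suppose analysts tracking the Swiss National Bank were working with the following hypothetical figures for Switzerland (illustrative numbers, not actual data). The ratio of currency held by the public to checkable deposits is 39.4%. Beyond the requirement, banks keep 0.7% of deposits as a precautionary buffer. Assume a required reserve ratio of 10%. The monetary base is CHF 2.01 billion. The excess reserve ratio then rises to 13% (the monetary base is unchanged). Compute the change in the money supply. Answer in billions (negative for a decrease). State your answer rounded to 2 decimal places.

Initially m₁ = (1 + 0.394) / (0.1 + 0.007 + 0.394) ≈ 2.7824, so M₁ = 2.7824 × 2.01 ≈ 5.5926 billion.
After the change m₂ = (1 + 0.394) / (0.1 + 0.13 + 0.394) ≈ 2.2340, so M₂ = 2.2340 × 2.01 ≈ 4.4903 billion.
ΔM = M₂ − M₁ = 4.4903 − 5.5926 = -1.1023 billion.

-1.10 billion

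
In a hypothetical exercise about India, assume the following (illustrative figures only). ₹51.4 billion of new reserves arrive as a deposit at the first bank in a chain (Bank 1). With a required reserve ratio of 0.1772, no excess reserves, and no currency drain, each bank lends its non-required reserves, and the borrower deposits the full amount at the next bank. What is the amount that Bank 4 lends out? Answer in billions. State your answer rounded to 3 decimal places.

₹23.558 billion

Each bank lends a fraction (1 − rr) = 0.8228 of the deposit it receives, so Bank 4 receives 51.4·0.8228^3 and lends 51.4·0.8228^4 ≈ 23.5581 billion.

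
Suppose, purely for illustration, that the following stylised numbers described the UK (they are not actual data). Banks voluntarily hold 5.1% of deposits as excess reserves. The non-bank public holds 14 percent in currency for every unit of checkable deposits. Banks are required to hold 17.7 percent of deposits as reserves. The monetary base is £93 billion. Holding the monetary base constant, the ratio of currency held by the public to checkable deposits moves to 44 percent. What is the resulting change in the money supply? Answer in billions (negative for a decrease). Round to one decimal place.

-87.6 billion

Initially m₁ = (1 + 0.14) / (0.177 + 0.051 + 0.14) ≈ 3.0978, so M₁ = 3.0978 × 93 = 288.0954 billion.
After the change m₂ = (1 + 0.44) / (0.177 + 0.051 + 0.44) ≈ 2.1557, so M₂ = 2.1557 × 93 = 200.4801 billion.
ΔM = M₂ − M₁ = 200.4801 − 288.0954 = -87.6153 billion.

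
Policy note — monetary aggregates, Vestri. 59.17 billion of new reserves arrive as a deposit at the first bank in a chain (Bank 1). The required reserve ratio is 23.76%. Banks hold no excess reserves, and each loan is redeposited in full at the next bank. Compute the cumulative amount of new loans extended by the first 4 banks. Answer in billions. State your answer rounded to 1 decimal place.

125.7 billion

Bank i lends (1 − rr)^i of the original deposit: Bank 1 lends 59.17·0.7624 ≈ 45.1112, Bank 2 lends 59.17·0.7624² ≈ 34.3928, and so on.
Summing a geometric series: total = 59.17·[0.7624·(1 − 0.7624^4) / (1 − 0.7624)] ≈ 125.7160 billion.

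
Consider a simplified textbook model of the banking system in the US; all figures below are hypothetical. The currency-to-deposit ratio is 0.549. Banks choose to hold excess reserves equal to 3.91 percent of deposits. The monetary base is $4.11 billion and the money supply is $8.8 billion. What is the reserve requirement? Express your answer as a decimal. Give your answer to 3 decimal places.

Using m = M/MB = 8.8/4.11 ≈ 2.141119. Since m = (1 + c)/(c + rr + e), the denominator satisfies c + rr + e = (1 + c)/m = (1 + 0.549) / 2.141119 ≈ 0.723453.
With c = 0.549 and e = 0.0391, the reserve requirement is 0.723453 − 0.549 − 0.0391 = 0.135353.

0.135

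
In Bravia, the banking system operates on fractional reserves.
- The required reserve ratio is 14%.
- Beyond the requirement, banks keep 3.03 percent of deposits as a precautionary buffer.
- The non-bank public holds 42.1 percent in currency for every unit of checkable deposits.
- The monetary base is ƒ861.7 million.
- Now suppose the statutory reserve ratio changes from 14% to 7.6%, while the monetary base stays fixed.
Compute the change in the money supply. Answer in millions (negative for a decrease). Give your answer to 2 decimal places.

ƒ251.34 million

Initially m₁ = (1 + 0.421) / (0.14 + 0.0303 + 0.421) ≈ 2.403179, so M₁ = 2.403179 × 861.7 ≈ 2070.8193 million.
After the change m₂ = (1 + 0.421) / (0.076 + 0.0303 + 0.421) ≈ 2.694861, so M₂ = 2.694861 × 861.7 ≈ 2322.1617 million.
ΔM = M₂ − M₁ = 2322.1617 − 2070.8193 = 251.3424 million.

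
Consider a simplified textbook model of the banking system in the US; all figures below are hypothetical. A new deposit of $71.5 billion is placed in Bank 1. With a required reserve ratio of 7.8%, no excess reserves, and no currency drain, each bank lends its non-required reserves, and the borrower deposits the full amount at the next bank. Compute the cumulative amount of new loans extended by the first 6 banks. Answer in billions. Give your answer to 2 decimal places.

$325.97 billion

Bank i lends (1 − rr)^i of the original deposit: Bank 1 lends 71.5·0.9220 = 65.9230, Bank 2 lends 71.5·0.9220² ≈ 60.7810, and so on.
Summing a geometric series: total = 71.5·[0.9220·(1 − 0.9220^6) / (1 − 0.9220)] ≈ 325.9748 billion.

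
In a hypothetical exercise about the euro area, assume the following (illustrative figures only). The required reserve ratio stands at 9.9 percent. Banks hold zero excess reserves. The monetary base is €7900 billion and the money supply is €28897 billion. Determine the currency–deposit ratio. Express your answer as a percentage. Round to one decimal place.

Using m = M/MB = 28897/7900 ≈ 3.657848. From m = (1 + c)/(c + rr + e), rearranging gives 1 + c = m·(c + rr + e), so c·(1 − m) = m·(rr + e) − 1.
Hence c = [m·(rr + e) − 1]/(1 − m) = [3.657848 × (0.099 + 0) − 1] / (1 − 3.657848) ≈ 0.239996.

24.0%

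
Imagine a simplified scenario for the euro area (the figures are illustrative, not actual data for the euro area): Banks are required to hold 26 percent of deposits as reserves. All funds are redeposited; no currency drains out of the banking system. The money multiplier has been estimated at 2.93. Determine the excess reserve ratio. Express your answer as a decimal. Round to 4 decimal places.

Using m = 2.93. Since m = (1 + c)/(c + rr + e), the denominator satisfies c + rr + e = (1 + c)/m = (1 + 0) / 2.93 ≈ 0.341297.
With c = 0 and rr = 0.26, the excess reserve ratio is 0.341297 − 0 − 0.26 = 0.081297.

0.0813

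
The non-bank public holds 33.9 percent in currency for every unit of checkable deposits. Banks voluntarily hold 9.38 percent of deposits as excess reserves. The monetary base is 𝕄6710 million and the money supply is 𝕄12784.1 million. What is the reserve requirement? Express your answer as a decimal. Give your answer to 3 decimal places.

Using m = M/MB = 12784.1/6710 ≈ 1.905231. Since m = (1 + c)/(c + rr + e), the denominator satisfies c + rr + e = (1 + c)/m = (1 + 0.339) / 1.905231 ≈ 0.702802.
With c = 0.339 and e = 0.0938, the reserve requirement is 0.702802 − 0.339 − 0.0938 = 0.270002.

0.270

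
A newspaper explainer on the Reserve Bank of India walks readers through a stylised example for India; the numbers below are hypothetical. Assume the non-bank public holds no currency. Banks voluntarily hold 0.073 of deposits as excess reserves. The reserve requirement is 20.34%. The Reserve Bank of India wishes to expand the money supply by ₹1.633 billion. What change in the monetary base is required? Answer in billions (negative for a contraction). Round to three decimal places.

₹0.451 billion

The money multiplier is m = 1 / (rr + e) = 1 / (0.2034 + 0.073) ≈ 3.61795.
ΔMB = ΔM / m = (+1.633) / 3.61795 ≈ 0.4514 billion.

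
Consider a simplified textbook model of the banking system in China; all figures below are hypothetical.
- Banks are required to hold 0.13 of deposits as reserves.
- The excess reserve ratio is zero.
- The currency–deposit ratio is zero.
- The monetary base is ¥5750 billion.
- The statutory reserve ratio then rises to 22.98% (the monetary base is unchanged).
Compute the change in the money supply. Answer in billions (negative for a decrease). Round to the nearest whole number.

-19209 billion

Initially m₁ = 1 / (0.13) ≈ 7.69231, so M₁ = 7.69231 × 5750 = 44230.7825 billion.
After the change m₂ = 1 / (0.2298) ≈ 4.35161, so M₂ = 4.35161 × 5750 = 25021.7575 billion.
ΔM = M₂ − M₁ = 25021.7575 − 44230.7825 = -19209.025 billion.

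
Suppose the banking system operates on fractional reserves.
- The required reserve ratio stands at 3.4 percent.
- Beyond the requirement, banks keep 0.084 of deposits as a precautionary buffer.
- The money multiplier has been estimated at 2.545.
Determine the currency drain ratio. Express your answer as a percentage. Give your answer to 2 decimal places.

Using m = 2.545. From m = (1 + c)/(c + rr + e), rearranging gives 1 + c = m·(c + rr + e), so c·(1 − m) = m·(rr + e) − 1.
Hence c = [m·(rr + e) − 1]/(1 − m) = [2.545 × (0.034 + 0.084) − 1] / (1 − 2.545) ≈ 0.452874.

45.29%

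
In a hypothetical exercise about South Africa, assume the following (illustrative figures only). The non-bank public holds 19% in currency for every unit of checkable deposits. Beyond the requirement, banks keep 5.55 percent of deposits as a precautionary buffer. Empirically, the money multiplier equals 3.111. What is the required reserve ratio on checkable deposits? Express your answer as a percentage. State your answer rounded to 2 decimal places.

Using m = 3.111. Since m = (1 + c)/(c + rr + e), the denominator satisfies c + rr + e = (1 + c)/m = (1 + 0.19) / 3.111 ≈ 0.382514.
With c = 0.19 and e = 0.0555, the required reserve ratio on checkable deposits is 0.382514 − 0.19 − 0.0555 = 0.137014.

13.70%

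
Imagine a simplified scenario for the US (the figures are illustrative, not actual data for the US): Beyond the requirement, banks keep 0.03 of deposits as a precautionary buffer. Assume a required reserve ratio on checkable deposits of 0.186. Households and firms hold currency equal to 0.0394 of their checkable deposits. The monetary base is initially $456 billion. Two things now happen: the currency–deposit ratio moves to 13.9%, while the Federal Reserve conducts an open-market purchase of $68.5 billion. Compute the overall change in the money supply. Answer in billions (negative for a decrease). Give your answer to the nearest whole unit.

-173 billion

Before: m₁ = (1 + 0.0394) / (0.186 + 0.03 + 0.0394) ≈ 4.0697, MB₁ = 456, so M₁ = 4.0697 × 456 = 1855.7832 billion.
After: m₂ = (1 + 0.139) / (0.186 + 0.03 + 0.139) ≈ 3.2085, MB₂ = 456 + 68.5 = 524.5, so M₂ = 3.2085 × 524.5 ≈ 1682.8582 billion.
ΔM = M₂ − M₁ = 1682.8582 − 1855.7832 = -172.925 billion.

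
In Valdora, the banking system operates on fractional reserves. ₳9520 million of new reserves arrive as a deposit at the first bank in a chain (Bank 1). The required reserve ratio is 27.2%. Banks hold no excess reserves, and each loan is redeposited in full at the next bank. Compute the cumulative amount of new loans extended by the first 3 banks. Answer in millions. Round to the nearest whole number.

Bank i lends (1 − rr)^i of the original deposit: Bank 1 lends 9520·0.7280 = 6930.5600, Bank 2 lends 9520·0.7280² ≈ 5045.4477, and so on.
Summing a geometric series: total = 9520·[0.7280·(1 − 0.7280^3) / (1 − 0.7280)] ≈ 15649.0936 million.

₳15649 million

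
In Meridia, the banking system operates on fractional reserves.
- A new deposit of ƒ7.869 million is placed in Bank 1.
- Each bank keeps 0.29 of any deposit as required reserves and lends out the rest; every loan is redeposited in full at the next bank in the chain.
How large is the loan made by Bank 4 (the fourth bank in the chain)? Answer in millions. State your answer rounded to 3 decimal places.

ƒ2.000 million

Each bank lends a fraction (1 − rr) = 0.7100 of the deposit it receives, so Bank 4 receives 7.869·0.7100^3 and lends 7.869·0.7100^4 ≈ 1.9996 million.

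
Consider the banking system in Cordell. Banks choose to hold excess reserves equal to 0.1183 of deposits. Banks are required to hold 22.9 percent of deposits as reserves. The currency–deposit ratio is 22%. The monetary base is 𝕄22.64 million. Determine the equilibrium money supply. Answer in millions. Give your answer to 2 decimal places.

The money multiplier is m = (1 + c) / (rr + e + c) = (1 + 0.22) / (0.229 + 0.1183 + 0.22) ≈ 2.15054.
So M = m × MB = 2.15054 × 22.64 ≈ 48.6882 million.

𝕄48.69 million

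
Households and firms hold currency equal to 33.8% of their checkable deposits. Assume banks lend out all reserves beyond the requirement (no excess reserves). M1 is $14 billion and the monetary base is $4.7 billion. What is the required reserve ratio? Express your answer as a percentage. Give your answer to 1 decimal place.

11.1%

Using m = M/MB = 14/4.7 ≈ 2.978723. Since m = (1 + c)/(c + rr + e), the denominator satisfies c + rr + e = (1 + c)/m = (1 + 0.338) / 2.978723 ≈ 0.449186.
With c = 0.338 and e = 0, the required reserve ratio is 0.449186 − 0.338 − 0 = 0.111186.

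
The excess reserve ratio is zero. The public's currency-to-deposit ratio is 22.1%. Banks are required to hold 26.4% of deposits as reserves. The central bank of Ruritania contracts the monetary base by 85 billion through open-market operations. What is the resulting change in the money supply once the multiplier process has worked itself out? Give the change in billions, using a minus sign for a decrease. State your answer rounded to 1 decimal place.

The money multiplier is m = (1 + c) / (rr + c) = (1 + 0.221) / (0.264 + 0.221) ≈ 2.5175.
The sale removes 85 billion of base, so ΔM = m × ΔMB = 2.5175 × (−85) = -213.9875 billion.

-214.0 billion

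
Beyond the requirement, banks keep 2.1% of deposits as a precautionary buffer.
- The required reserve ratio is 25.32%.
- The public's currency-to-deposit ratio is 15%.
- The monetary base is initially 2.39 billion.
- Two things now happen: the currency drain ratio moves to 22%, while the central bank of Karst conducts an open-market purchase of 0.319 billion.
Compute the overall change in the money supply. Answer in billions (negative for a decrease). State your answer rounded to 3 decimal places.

0.208 billion

Before: m₁ = (1 + 0.15) / (0.2532 + 0.021 + 0.15) ≈ 2.71099, MB₁ = 2.39, so M₁ = 2.71099 × 2.39 ≈ 6.4793 billion.
After: m₂ = (1 + 0.22) / (0.2532 + 0.021 + 0.22) ≈ 2.46864, MB₂ = 2.39 + 0.319 = 2.709, so M₂ = 2.46864 × 2.709 ≈ 6.6875 billion.
ΔM = M₂ − M₁ = 6.6875 − 6.4793 = 0.2082 billion.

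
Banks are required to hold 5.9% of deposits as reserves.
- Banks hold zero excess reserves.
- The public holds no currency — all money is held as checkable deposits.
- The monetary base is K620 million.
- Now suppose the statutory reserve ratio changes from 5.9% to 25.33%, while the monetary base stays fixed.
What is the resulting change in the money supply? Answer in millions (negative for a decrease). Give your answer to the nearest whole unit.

-8061 million

Initially m₁ = 1 / (0.059) ≈ 16.9492, so M₁ = 16.9492 × 620 = 10508.504 million.
After the change m₂ = 1 / (0.2533) ≈ 3.9479, so M₂ = 3.9479 × 620 = 2447.698 million.
ΔM = M₂ − M₁ = 2447.698 − 10508.504 = -8060.806 million.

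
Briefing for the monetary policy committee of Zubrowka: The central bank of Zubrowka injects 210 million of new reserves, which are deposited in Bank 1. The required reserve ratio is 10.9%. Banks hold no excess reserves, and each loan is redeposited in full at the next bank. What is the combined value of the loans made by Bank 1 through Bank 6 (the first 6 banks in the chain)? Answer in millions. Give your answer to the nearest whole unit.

858 million

Bank i lends (1 − rr)^i of the original deposit: Bank 1 lends 210·0.8910 = 187.1100, Bank 2 lends 210·0.8910² ≈ 166.7150, and so on.
Summing a geometric series: total = 210·[0.8910·(1 − 0.8910^6) / (1 − 0.8910)] ≈ 857.7171 million.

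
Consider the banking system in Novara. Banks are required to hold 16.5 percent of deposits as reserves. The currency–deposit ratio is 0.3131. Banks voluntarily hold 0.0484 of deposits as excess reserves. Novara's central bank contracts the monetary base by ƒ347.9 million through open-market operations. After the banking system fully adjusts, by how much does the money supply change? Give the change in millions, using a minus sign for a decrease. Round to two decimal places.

-867.67 million

The money multiplier is m = (1 + c) / (rr + e + c) = (1 + 0.3131) / (0.165 + 0.0484 + 0.3131) ≈ 2.494017.
The sale removes 347.9 million of base, so ΔM = m × ΔMB = 2.494017 × (−347.9) ≈ -867.6685 million.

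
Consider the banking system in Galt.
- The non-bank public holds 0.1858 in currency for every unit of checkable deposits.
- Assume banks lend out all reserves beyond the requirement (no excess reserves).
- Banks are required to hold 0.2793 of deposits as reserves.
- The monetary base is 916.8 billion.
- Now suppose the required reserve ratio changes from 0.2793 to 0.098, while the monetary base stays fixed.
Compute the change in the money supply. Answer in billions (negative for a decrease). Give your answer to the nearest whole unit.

1493 billion

Initially m₁ = (1 + 0.1858) / (0.2793 + 0.1858) ≈ 2.5496, so M₁ = 2.5496 × 916.8 ≈ 2337.4733 billion.
After the change m₂ = (1 + 0.1858) / (0.098 + 0.1858) ≈ 4.1783, so M₂ = 4.1783 × 916.8 ≈ 3830.6654 billion.
ΔM = M₂ − M₁ = 3830.6654 − 2337.4733 = 1493.1921 billion.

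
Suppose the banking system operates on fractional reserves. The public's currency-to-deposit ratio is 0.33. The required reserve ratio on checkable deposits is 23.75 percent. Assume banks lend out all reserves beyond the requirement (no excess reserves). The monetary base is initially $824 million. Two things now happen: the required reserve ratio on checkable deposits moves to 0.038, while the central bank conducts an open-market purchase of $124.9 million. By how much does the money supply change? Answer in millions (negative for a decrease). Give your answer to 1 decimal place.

Before: m₁ = (1 + 0.33) / (0.2375 + 0.33) ≈ 2.34361, MB₁ = 824, so M₁ = 2.34361 × 824 ≈ 1931.1346 million.
After: m₂ = (1 + 0.33) / (0.038 + 0.33) ≈ 3.61413, MB₂ = 824 + 124.9 = 948.9, so M₂ = 3.61413 × 948.9 ≈ 3429.448 million.
ΔM = M₂ − M₁ = 3429.448 − 1931.1346 = 1498.3134 million.

$1498.3 million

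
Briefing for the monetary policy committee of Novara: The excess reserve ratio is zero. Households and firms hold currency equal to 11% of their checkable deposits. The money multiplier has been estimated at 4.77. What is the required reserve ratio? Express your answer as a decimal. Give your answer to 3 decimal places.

Using m = 4.77. Since m = (1 + c)/(c + rr + e), the denominator satisfies c + rr + e = (1 + c)/m = (1 + 0.11) / 4.77 ≈ 0.232704.
With c = 0.11 and e = 0, the required reserve ratio is 0.232704 − 0.11 − 0 = 0.122704.

0.123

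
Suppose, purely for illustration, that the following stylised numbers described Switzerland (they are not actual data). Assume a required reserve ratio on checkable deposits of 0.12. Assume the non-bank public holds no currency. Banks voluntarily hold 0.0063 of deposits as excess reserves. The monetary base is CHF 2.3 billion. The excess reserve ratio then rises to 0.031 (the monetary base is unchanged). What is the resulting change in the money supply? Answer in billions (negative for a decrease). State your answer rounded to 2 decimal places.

Initially m₁ = 1 / (0.12 + 0.0063) ≈ 7.9177, so M₁ = 7.9177 × 2.3 ≈ 18.2107 billion.
After the change m₂ = 1 / (0.12 + 0.031) ≈ 6.6225, so M₂ = 6.6225 × 2.3 ≈ 15.2317 billion.
ΔM = M₂ − M₁ = 15.2317 − 18.2107 = -2.979 billion.

-2.98 billion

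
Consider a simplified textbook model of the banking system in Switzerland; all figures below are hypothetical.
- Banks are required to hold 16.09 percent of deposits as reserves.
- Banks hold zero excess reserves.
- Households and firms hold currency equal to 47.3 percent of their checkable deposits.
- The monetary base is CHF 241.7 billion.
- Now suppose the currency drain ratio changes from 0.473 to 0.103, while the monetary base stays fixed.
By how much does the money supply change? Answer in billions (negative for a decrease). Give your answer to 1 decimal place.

Initially m₁ = (1 + 0.473) / (0.1609 + 0.473) ≈ 2.32371, so M₁ = 2.32371 × 241.7 ≈ 561.6407 billion.
After the change m₂ = (1 + 0.103) / (0.1609 + 0.103) ≈ 4.17961, so M₂ = 4.17961 × 241.7 ≈ 1010.2117 billion.
ΔM = M₂ − M₁ = 1010.2117 − 561.6407 = 448.571 billion.

CHF 448.6 billion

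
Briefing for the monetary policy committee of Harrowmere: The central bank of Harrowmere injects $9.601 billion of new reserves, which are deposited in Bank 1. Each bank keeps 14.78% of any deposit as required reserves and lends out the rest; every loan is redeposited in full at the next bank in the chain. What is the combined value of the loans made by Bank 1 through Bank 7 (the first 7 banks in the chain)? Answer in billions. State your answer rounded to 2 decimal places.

Bank i lends (1 − rr)^i of the original deposit: Bank 1 lends 9.601·0.8522 ≈ 8.1820, Bank 2 lends 9.601·0.8522² ≈ 6.9727, and so on.
Summing a geometric series: total = 9.601·[0.8522·(1 − 0.8522^7) / (1 − 0.8522)] ≈ 37.2877 billion.

$37.29 billion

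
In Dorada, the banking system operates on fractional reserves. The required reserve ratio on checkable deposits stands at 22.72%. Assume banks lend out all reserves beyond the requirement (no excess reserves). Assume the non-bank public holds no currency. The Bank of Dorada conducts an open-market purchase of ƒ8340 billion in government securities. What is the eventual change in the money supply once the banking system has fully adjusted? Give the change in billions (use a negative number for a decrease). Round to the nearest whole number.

The simple money multiplier is m = 1/rr = 1/0.2272 ≈ 4.40141.
An open-market purchase increases the monetary base by 8340 billion, so ΔM = m × ΔMB = 4.40141 × 8340 = 36707.7594 billion.

ƒ36708 billion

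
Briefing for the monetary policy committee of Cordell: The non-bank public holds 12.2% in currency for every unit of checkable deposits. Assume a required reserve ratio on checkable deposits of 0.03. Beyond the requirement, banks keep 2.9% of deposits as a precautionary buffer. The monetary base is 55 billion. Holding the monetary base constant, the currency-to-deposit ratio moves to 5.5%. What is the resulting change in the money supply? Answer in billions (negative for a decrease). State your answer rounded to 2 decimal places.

Initially m₁ = (1 + 0.122) / (0.03 + 0.029 + 0.122) ≈ 6.19890, so M₁ = 6.19890 × 55 = 340.9395 billion.
After the change m₂ = (1 + 0.055) / (0.03 + 0.029 + 0.055) ≈ 9.25439, so M₂ = 9.25439 × 55 ≈ 508.9915 billion.
ΔM = M₂ − M₁ = 508.9915 − 340.9395 = 168.052 billion.

168.05 billion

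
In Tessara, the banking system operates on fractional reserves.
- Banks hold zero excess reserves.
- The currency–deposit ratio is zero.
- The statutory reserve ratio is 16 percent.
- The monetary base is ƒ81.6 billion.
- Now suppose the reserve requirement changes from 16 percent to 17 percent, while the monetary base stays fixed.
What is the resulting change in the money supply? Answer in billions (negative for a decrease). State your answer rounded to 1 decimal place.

Initially m₁ = 1 / (0.16) = 6.25, so M₁ = 6.25 × 81.6 = 510 billion.
After the change m₂ = 1 / (0.17) ≈ 5.8824, so M₂ = 5.8824 × 81.6 ≈ 480.0038 billion.
ΔM = M₂ − M₁ = 480.0038 − 510 = -29.9962 billion.

-30.0 billion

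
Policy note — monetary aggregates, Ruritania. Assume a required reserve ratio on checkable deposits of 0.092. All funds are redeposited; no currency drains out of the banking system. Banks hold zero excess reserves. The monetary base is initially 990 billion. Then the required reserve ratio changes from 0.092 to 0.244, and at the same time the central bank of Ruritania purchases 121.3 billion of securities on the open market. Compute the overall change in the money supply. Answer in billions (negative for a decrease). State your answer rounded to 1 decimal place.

Before: m₁ = 1 / (0.092) ≈ 10.869565, MB₁ = 990, so M₁ = 10.869565 × 990 ≈ 10760.8693 billion.
After: m₂ = 1 / (0.244) ≈ 4.098361, MB₂ = 990 + 121.3 = 1111.3, so M₂ = 4.098361 × 1111.3 ≈ 4554.5086 billion.
ΔM = M₂ − M₁ = 4554.5086 − 10760.8693 = -6206.3607 billion.

-6206.4 billion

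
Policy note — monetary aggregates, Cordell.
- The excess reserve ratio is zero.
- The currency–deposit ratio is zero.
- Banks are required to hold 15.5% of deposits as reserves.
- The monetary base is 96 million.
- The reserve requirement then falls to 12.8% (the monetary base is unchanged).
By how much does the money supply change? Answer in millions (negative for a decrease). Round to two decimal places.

Initially m₁ = 1 / (0.155) ≈ 6.45161, so M₁ = 6.45161 × 96 ≈ 619.3546 million.
After the change m₂ = 1 / (0.128) = 7.81250, so M₂ = 7.81250 × 96 = 750 million.
ΔM = M₂ − M₁ = 750 − 619.3546 = 130.6454 million.

130.65 million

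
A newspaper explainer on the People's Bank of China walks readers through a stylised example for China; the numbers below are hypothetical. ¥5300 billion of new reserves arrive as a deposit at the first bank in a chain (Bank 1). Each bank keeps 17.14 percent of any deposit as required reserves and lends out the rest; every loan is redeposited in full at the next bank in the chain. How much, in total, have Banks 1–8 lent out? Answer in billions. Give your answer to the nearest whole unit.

Bank i lends (1 − rr)^i of the original deposit: Bank 1 lends 5300·0.8286 = 4391.5800, Bank 2 lends 5300·0.8286² ≈ 3638.8632, and so on.
Summing a geometric series: total = 5300·[0.8286·(1 − 0.8286^8) / (1 − 0.8286)] ≈ 19928.4503 billion.

¥19928 billion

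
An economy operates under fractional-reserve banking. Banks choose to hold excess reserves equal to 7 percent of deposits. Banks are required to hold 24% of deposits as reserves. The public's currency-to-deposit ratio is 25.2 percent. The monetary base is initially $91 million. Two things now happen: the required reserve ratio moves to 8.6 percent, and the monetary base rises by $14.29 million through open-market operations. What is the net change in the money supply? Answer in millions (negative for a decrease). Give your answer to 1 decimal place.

Before: m₁ = (1 + 0.252) / (0.24 + 0.07 + 0.252) ≈ 2.22776, MB₁ = 91, so M₁ = 2.22776 × 91 ≈ 202.7262 million.
After: m₂ = (1 + 0.252) / (0.086 + 0.07 + 0.252) ≈ 3.06863, MB₂ = 91 + 14.29 = 105.29, so M₂ = 3.06863 × 105.29 ≈ 323.0961 million.
ΔM = M₂ − M₁ = 323.0961 − 202.7262 = 120.3699 million.

$120.4 million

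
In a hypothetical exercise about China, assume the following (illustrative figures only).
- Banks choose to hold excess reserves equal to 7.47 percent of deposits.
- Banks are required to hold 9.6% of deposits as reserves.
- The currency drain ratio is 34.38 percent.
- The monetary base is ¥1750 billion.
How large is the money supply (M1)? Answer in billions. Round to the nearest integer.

¥4571 billion

The money multiplier is m = (1 + c) / (rr + e + c) = (1 + 0.3438) / (0.096 + 0.0747 + 0.3438) ≈ 2.61186.
So M = m × MB = 2.61186 × 1750 = 4570.755 billion.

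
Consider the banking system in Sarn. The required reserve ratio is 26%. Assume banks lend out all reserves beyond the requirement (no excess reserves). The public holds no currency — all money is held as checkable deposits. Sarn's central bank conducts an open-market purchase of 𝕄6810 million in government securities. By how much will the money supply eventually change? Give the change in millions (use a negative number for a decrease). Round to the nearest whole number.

The simple money multiplier is m = 1/rr = 1/0.26 ≈ 3.84615.
An open-market purchase increases the monetary base by 6810 million, so ΔM = m × ΔMB = 3.84615 × 6810 = 26192.2815 million.

𝕄26192 million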